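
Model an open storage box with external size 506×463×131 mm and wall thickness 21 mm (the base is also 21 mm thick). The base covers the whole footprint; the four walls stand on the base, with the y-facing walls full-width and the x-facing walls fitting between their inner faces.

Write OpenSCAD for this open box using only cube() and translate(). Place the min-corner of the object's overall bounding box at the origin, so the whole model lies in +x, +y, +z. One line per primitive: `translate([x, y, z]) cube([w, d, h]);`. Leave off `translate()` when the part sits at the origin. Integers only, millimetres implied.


cube([506, 463, 21]);
translate([0, 0, 21]) cube([506, 21, 110]);
translate([0, 442, 21]) cube([506, 21, 110]);
translate([0, 21, 21]) cube([21, 421, 110]);
translate([485, 21, 21]) cube([21, 421, 110]);


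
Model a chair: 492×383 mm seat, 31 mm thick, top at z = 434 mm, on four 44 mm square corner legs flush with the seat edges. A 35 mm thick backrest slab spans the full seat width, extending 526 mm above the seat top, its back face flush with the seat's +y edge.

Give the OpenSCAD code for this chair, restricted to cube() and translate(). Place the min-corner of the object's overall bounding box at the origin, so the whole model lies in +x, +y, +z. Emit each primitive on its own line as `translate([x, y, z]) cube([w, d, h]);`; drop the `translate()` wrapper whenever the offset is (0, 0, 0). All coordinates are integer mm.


translate([0, 0, 403]) cube([492, 383, 31]);
cube([44, 44, 403]);
translate([448, 0, 0]) cube([44, 44, 403]);
translate([0, 339, 0]) cube([44, 44, 403]);
translate([448, 339, 0]) cube([44, 44, 403]);
translate([0, 348, 434]) cube([492, 35, 526]);


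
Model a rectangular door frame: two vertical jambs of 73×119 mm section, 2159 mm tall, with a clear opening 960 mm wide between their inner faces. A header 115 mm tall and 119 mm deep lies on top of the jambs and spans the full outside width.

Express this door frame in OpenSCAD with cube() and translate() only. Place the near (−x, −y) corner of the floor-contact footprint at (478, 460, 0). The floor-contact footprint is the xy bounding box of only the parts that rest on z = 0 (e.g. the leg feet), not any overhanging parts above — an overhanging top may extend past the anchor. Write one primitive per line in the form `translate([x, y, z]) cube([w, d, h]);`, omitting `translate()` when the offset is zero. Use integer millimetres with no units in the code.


translate([478, 460, 0]) cube([73, 119, 2159]);
translate([1511, 460, 0]) cube([73, 119, 2159]);
translate([478, 460, 2159]) cube([1106, 119, 115]);


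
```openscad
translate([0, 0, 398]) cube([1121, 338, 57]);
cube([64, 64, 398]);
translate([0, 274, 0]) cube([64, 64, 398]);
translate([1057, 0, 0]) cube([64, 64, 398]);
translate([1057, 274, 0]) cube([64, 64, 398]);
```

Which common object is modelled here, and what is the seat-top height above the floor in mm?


A bench. The seat-top height is 455 mm.

A long slab on four corner posts — a bench. The slab sits at z = 398 with thickness 57, so the top is 398 + 57 = 455 mm.


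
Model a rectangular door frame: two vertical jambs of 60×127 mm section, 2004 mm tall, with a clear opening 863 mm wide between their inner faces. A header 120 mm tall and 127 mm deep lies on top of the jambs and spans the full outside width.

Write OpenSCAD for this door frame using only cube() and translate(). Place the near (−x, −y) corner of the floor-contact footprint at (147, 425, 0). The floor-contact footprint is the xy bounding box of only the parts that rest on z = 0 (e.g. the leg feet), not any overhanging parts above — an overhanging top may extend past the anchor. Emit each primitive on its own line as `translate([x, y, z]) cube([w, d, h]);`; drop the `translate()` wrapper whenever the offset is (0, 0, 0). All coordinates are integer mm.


translate([147, 425, 0]) cube([60, 127, 2004]);
translate([1070, 425, 0]) cube([60, 127, 2004]);
translate([147, 425, 2004]) cube([983, 127, 120]);


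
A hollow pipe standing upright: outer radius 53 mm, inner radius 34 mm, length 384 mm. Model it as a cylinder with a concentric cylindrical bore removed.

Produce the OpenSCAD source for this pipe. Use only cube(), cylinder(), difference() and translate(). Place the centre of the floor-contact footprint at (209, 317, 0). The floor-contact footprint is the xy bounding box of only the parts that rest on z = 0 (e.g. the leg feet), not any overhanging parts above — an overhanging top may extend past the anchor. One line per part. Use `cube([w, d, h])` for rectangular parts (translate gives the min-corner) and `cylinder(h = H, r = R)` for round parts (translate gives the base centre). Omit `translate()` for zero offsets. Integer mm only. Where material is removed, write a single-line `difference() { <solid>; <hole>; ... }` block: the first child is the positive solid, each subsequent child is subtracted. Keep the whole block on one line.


difference() { translate([209, 317, 0]) cylinder(h = 384, r = 53); translate([209, 317, 0]) cylinder(h = 384, r = 34); }


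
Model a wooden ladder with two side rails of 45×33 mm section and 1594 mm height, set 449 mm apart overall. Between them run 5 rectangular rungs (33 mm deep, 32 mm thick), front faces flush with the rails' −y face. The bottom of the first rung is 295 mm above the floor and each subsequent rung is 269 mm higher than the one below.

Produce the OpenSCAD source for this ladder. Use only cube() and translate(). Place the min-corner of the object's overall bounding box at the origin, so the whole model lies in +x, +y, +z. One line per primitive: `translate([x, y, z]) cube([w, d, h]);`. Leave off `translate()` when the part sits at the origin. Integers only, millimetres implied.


cube([45, 33, 1594]);
translate([404, 0, 0]) cube([45, 33, 1594]);
translate([45, 0, 295]) cube([359, 33, 32]);
translate([45, 0, 564]) cube([359, 33, 32]);
translate([45, 0, 833]) cube([359, 33, 32]);
translate([45, 0, 1102]) cube([359, 33, 32]);
translate([45, 0, 1371]) cube([359, 33, 32]);


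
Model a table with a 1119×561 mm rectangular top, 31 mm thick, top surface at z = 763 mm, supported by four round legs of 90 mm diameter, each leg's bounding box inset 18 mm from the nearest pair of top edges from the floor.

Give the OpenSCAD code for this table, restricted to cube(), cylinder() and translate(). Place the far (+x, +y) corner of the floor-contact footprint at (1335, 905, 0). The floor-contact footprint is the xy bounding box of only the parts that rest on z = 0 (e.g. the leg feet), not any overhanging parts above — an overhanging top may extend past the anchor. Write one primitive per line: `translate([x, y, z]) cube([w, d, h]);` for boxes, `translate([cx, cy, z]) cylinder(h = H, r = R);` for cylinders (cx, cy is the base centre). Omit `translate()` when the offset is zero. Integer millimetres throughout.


// leg_h = 763 - 31 = 732
translate([234, 362, 732]) cube([1119, 561, 31]);
translate([297, 425, 0]) cylinder(h = 732, r = 45);
translate([1290, 425, 0]) cylinder(h = 732, r = 45);
translate([297, 860, 0]) cylinder(h = 732, r = 45);
translate([1290, 860, 0]) cylinder(h = 732, r = 45);


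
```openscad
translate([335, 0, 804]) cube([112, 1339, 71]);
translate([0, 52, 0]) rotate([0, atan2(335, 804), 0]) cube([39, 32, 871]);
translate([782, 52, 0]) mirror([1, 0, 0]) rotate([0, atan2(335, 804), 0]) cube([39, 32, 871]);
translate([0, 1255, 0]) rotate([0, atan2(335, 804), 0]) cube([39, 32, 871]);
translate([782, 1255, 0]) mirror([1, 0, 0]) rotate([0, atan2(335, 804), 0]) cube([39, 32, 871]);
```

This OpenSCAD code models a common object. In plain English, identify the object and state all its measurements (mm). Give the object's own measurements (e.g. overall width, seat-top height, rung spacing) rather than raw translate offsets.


A sawhorse. A 112×1339×71 mm beam (x, y, z) sits on two A-frame leg pairs. Each pair is two raked legs of 39×32 mm section (32 mm along y) splaying symmetrically in x. Each leg rises 804 mm vertically over 335 mm of horizontal reach and is 871 mm long along its own axis. Every leg's outer bottom edge rests on the floor and its outer top edge meets a bottom edge of the beam — the left legs (tilting toward +x) meet the beam's −x bottom edge, the right legs (their mirror images, tilting toward −x) meet its +x bottom edge — so the leg tops tuck under the beam, the beam's underside is 804 mm above the floor, and the feet are 782 mm apart outside-to-outside with the beam centred between them. The two leg pairs are set in 52 mm from either end of the beam.


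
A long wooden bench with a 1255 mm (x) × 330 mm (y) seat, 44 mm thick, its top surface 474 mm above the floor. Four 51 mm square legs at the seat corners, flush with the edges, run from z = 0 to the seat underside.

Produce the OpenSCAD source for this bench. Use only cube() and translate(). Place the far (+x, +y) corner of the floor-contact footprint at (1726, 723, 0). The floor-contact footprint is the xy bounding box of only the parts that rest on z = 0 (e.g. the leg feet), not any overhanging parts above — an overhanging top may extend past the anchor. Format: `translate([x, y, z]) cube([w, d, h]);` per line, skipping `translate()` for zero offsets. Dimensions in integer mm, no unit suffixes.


translate([471, 393, 430]) cube([1255, 330, 44]);
translate([471, 393, 0]) cube([51, 51, 430]);
translate([471, 672, 0]) cube([51, 51, 430]);
translate([1675, 393, 0]) cube([51, 51, 430]);
translate([1675, 672, 0]) cube([51, 51, 430]);


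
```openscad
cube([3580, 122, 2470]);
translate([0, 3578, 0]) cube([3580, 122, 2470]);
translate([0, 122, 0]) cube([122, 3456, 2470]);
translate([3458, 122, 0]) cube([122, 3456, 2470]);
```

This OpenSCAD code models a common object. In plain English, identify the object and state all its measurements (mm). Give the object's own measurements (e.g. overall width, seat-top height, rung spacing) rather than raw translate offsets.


The wall frame of a small rectangular building: four walls, each 2470 mm tall and 122 mm thick, enclosing a footprint 3580 mm (x) by 3700 mm (y) outside-to-outside, with no floor or roof. The front and back walls (the −y and +y sides) span the full width; the two side walls fit between them.


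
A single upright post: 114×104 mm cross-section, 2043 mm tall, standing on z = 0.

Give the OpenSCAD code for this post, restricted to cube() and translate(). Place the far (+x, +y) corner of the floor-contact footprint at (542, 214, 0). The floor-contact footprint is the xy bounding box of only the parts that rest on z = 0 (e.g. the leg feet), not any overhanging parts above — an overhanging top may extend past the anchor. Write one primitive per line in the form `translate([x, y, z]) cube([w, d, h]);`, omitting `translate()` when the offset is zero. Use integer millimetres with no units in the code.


translate([428, 110, 0]) cube([114, 104, 2043]);


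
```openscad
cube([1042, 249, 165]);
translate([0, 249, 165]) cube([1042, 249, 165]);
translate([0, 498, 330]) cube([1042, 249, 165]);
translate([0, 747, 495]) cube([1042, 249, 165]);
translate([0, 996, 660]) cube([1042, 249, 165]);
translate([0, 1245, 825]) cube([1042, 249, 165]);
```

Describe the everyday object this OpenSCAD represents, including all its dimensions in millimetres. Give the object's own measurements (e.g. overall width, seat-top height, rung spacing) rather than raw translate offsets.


A straight staircase of 6 solid steps. Each step is 1042 mm wide (x), 249 mm deep (y, the going) and 165 mm tall (the rise). The first step rests on the floor; each subsequent step sits one going further in +y and one rise higher in +z, directly behind and above the previous step with no overlap.


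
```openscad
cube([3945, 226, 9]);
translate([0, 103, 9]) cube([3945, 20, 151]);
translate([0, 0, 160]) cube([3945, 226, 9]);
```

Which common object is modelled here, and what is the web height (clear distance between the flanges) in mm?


An I-beam. The web height is 151 mm.

Two wide flanges with a thin centred web — an I-beam. Overall 169 mm minus two 9 mm flanges gives a web of 169 − 2·9 = 151 mm.


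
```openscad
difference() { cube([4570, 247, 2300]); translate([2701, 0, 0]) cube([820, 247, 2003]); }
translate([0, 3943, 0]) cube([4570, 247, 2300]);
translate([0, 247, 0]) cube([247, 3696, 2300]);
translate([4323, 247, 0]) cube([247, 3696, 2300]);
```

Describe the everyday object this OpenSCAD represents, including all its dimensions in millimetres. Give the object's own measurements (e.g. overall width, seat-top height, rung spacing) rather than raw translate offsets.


A single room: four walls, each 2300 mm tall and 247 mm thick, enclosing an outside footprint 4570×4190 mm (x × y), no floor or roof. The front and back walls (−y and +y sides) run the full x-width; the side walls fit between their inner faces. A door opening 820 mm wide and 2003 mm tall is cut through the front wall from the floor up, its −x edge 2701 mm from the wall's −x end.


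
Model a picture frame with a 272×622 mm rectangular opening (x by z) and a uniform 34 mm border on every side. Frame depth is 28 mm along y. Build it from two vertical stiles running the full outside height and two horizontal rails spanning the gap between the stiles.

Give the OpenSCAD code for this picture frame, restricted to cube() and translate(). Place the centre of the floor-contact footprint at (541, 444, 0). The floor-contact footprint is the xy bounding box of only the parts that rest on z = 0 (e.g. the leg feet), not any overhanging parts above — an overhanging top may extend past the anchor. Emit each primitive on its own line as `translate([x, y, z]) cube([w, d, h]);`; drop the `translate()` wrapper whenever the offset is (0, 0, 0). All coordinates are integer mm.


translate([371, 430, 0]) cube([34, 28, 690]);
translate([677, 430, 0]) cube([34, 28, 690]);
translate([405, 430, 0]) cube([272, 28, 34]);
translate([405, 430, 656]) cube([272, 28, 34]);


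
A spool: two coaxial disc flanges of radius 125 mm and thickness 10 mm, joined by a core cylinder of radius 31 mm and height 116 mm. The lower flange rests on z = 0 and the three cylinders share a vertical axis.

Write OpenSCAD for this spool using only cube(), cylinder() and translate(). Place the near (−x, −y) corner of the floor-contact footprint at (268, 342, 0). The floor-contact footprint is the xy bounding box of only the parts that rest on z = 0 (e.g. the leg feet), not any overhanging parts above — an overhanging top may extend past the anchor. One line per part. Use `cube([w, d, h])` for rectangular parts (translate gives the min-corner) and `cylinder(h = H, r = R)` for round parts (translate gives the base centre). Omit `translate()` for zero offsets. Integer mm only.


translate([393, 467, 0]) cylinder(h = 10, r = 125);
translate([393, 467, 10]) cylinder(h = 116, r = 31);
translate([393, 467, 126]) cylinder(h = 10, r = 125);


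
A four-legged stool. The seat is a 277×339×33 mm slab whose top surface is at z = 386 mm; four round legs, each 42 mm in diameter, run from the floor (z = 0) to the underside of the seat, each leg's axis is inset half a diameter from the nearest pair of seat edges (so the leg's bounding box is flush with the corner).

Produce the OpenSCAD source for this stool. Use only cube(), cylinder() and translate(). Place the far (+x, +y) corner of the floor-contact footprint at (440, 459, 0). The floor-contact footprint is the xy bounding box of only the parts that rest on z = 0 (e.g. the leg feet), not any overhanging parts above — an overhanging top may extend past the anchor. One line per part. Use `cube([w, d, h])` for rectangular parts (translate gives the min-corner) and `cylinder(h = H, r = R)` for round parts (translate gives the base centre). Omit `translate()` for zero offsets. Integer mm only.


translate([163, 120, 353]) cube([277, 339, 33]);
translate([184, 141, 0]) cylinder(h = 353, r = 21);
translate([419, 141, 0]) cylinder(h = 353, r = 21);
translate([184, 438, 0]) cylinder(h = 353, r = 21);
translate([419, 438, 0]) cylinder(h = 353, r = 21);


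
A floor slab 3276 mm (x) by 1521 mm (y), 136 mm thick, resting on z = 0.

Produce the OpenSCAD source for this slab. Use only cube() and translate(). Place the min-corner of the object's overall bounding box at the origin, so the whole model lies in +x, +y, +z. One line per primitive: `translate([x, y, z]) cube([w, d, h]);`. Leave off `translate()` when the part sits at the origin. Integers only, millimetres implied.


cube([3276, 1521, 136]);


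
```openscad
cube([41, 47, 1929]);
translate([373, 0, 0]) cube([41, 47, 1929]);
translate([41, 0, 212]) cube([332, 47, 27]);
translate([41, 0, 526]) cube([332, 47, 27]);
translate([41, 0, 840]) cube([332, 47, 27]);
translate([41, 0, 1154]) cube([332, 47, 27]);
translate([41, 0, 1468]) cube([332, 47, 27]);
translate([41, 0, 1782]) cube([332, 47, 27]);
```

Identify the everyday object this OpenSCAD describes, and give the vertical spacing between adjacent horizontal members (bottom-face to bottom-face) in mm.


A ladder. The rung spacing is 314 mm.

Two tall 41×47 posts with 6 short bars between them — a ladder. Adjacent rungs sit at z = 212 and z = 526, so the spacing is 526 − 212 = 314 mm.


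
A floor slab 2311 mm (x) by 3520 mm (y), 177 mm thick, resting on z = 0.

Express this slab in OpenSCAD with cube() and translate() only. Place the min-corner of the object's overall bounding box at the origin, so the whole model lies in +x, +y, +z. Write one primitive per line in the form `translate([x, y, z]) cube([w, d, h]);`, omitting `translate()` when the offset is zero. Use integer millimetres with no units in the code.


cube([2311, 3520, 177]);


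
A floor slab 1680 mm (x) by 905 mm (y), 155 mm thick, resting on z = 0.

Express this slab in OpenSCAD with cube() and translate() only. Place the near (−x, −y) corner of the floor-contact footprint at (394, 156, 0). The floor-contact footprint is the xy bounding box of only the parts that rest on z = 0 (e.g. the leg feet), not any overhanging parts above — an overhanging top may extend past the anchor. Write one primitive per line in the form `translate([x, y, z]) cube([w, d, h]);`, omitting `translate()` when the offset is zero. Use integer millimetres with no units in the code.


translate([394, 156, 0]) cube([1680, 905, 155]);


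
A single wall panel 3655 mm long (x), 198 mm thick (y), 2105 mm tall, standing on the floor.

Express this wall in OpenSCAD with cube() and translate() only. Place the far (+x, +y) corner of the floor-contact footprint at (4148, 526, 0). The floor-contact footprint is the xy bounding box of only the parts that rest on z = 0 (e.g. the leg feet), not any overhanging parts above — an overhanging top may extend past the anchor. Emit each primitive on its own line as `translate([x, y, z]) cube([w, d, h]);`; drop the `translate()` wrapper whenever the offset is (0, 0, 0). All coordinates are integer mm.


translate([493, 328, 0]) cube([3655, 198, 2105]);


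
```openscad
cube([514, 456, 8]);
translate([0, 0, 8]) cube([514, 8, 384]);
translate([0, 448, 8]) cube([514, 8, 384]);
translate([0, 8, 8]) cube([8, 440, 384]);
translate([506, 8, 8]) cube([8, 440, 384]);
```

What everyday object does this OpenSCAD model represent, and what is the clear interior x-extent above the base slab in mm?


An open box. The internal width is 498 mm.

A 514×456 base slab with four walls standing on it — an open box. The base is 514 mm wide and the walls are 8 mm thick, so the internal width is 514 − 2 × 8 = 498 mm.


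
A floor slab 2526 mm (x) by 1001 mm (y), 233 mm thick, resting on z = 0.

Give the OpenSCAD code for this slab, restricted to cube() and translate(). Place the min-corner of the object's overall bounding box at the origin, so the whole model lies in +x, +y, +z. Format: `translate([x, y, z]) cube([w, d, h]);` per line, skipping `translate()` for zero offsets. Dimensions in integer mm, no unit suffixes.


cube([2526, 1001, 233]);


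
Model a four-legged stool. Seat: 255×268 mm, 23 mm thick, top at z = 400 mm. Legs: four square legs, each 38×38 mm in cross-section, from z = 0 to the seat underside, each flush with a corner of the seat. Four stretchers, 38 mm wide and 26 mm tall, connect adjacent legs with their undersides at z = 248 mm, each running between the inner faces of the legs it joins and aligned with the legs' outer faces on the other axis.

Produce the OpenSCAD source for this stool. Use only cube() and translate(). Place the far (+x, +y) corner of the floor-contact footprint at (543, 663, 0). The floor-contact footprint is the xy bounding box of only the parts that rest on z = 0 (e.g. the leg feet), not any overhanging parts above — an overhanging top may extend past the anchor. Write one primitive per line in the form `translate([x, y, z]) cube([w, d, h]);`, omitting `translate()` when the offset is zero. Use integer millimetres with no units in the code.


translate([288, 395, 377]) cube([255, 268, 23]);
translate([288, 395, 0]) cube([38, 38, 377]);
translate([505, 395, 0]) cube([38, 38, 377]);
translate([288, 625, 0]) cube([38, 38, 377]);
translate([505, 625, 0]) cube([38, 38, 377]);
translate([326, 395, 248]) cube([179, 38, 26]);
translate([326, 625, 248]) cube([179, 38, 26]);
translate([288, 433, 248]) cube([38, 192, 26]);
translate([505, 433, 248]) cube([38, 192, 26]);


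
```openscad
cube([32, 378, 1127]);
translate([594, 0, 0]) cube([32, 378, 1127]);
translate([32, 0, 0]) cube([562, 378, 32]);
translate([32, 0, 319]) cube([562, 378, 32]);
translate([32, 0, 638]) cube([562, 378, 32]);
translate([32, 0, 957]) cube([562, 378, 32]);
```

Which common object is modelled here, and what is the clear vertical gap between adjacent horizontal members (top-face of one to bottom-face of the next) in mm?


A bookshelf. The clear shelf gap is 287 mm.

Two tall side panels with 4 horizontal boards between them — a bookshelf. The first two shelf undersides are at z = 0 and z = 319; with shelf thickness 32, the clear gap is 319 − 0 − 32 = 287 mm.


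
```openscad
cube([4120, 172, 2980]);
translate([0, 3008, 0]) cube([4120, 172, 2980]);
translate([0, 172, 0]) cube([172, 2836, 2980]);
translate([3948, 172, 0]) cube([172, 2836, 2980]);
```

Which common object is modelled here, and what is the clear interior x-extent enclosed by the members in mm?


A house (or room) frame. The interior width is 3776 mm.

Four 2980 mm walls enclosing a rectangle with no floor or roof — a room or house frame. Outside width is 4120 mm and wall thickness is 172 mm, so the interior width is 4120 − 2 × 172 = 3776 mm.


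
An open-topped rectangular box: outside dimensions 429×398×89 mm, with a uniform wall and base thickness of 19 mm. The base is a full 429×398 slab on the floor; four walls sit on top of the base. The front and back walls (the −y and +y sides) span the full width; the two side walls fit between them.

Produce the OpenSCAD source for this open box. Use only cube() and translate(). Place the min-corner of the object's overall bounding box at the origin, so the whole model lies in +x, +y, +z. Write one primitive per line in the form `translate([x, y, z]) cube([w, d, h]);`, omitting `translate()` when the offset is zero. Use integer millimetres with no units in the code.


cube([429, 398, 19]);
translate([0, 0, 19]) cube([429, 19, 70]);
translate([0, 379, 19]) cube([429, 19, 70]);
translate([0, 19, 19]) cube([19, 360, 70]);
translate([410, 19, 19]) cube([19, 360, 70]);


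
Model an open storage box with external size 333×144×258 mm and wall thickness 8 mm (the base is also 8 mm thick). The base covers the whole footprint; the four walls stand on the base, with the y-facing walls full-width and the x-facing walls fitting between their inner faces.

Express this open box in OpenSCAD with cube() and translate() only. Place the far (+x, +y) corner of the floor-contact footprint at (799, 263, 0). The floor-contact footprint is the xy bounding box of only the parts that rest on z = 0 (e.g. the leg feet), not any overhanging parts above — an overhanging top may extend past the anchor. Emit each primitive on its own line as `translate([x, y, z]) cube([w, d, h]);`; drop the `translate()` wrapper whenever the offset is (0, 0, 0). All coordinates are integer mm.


translate([466, 119, 0]) cube([333, 144, 8]);
translate([466, 119, 8]) cube([333, 8, 250]);
translate([466, 255, 8]) cube([333, 8, 250]);
translate([466, 127, 8]) cube([8, 128, 250]);
translate([791, 127, 8]) cube([8, 128, 250]);


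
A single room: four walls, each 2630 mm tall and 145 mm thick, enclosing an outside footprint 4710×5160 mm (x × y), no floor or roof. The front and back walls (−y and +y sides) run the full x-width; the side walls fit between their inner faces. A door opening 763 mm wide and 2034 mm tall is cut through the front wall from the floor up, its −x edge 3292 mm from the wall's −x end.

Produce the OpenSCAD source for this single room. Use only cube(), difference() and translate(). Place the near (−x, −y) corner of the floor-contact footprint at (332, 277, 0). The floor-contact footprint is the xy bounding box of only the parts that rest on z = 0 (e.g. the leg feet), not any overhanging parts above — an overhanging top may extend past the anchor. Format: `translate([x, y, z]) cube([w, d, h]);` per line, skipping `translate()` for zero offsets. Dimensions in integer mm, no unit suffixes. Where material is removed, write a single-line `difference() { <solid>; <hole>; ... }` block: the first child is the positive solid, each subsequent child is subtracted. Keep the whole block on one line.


difference() { translate([332, 277, 0]) cube([4710, 145, 2630]); translate([3624, 277, 0]) cube([763, 145, 2034]); }
translate([332, 5292, 0]) cube([4710, 145, 2630]);
translate([332, 422, 0]) cube([145, 4870, 2630]);
translate([4897, 422, 0]) cube([145, 4870, 2630]);


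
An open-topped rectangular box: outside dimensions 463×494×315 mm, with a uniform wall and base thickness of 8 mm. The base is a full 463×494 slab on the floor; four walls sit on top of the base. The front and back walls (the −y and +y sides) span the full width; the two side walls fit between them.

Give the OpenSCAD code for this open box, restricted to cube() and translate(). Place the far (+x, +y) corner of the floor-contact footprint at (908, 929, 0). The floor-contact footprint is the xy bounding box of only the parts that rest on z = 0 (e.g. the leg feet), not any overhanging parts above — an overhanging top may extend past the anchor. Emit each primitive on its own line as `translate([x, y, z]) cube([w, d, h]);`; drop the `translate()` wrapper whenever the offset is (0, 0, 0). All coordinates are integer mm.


translate([445, 435, 0]) cube([463, 494, 8]);
translate([445, 435, 8]) cube([463, 8, 307]);
translate([445, 921, 8]) cube([463, 8, 307]);
translate([445, 443, 8]) cube([8, 478, 307]);
translate([900, 443, 8]) cube([8, 478, 307]);


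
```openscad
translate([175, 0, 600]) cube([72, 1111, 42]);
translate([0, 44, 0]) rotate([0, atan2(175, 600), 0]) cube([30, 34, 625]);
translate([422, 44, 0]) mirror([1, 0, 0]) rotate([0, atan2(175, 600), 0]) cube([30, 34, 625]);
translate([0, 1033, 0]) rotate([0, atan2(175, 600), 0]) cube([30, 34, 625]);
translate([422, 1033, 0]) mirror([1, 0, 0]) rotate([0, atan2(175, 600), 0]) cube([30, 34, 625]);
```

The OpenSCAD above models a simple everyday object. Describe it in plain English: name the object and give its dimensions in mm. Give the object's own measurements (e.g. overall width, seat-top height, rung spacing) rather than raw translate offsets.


A sawhorse. A 72×1111×42 mm beam (x, y, z) sits on two A-frame leg pairs. Each pair is two raked legs of 30×34 mm section (34 mm along y) splaying symmetrically in x. Each leg rises 600 mm vertically over 175 mm of horizontal reach and is 625 mm long along its own axis. Every leg's outer bottom edge rests on the floor and its outer top edge meets a bottom edge of the beam — the left legs (tilting toward +x) meet the beam's −x bottom edge, the right legs (their mirror images, tilting toward −x) meet its +x bottom edge — so the leg tops tuck under the beam, the beam's underside is 600 mm above the floor, and the feet are 422 mm apart outside-to-outside with the beam centred between them. The two leg pairs are set in 44 mm from either end of the beam.


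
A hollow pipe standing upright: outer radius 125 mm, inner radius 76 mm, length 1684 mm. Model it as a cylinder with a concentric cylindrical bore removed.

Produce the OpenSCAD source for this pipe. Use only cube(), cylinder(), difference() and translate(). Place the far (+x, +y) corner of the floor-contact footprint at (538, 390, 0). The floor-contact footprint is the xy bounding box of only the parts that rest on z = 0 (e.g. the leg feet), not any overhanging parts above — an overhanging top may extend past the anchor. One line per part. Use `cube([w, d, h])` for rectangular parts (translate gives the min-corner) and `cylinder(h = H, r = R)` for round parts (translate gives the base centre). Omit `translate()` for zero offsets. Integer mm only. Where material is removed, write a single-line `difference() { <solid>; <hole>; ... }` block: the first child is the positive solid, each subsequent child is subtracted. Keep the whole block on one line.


difference() { translate([413, 265, 0]) cylinder(h = 1684, r = 125); translate([413, 265, 0]) cylinder(h = 1684, r = 76); }


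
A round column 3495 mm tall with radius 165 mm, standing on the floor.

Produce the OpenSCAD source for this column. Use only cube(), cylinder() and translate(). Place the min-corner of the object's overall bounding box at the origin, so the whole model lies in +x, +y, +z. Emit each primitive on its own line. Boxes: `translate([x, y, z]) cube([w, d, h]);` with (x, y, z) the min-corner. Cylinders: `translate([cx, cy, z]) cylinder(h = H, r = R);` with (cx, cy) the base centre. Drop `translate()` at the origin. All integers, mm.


translate([165, 165, 0]) cylinder(h = 3495, r = 165);


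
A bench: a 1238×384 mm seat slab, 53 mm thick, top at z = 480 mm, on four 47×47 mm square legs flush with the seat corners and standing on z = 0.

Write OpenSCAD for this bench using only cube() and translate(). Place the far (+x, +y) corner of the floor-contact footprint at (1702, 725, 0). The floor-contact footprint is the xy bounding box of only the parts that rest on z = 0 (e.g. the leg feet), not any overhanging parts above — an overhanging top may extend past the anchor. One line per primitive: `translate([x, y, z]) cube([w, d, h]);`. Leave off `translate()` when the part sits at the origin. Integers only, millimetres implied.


translate([464, 341, 427]) cube([1238, 384, 53]);
translate([464, 341, 0]) cube([47, 47, 427]);
translate([464, 678, 0]) cube([47, 47, 427]);
translate([1655, 341, 0]) cube([47, 47, 427]);
translate([1655, 678, 0]) cube([47, 47, 427]);


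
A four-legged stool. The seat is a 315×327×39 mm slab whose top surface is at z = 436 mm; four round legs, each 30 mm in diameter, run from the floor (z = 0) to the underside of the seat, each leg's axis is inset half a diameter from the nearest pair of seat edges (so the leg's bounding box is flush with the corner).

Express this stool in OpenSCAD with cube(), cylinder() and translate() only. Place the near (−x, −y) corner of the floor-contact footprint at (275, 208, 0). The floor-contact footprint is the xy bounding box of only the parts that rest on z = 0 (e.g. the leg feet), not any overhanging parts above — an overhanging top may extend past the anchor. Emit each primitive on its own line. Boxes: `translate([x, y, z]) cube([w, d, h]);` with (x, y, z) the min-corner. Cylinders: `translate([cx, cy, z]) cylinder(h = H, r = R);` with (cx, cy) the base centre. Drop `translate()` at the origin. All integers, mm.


translate([275, 208, 397]) cube([315, 327, 39]);
translate([290, 223, 0]) cylinder(h = 397, r = 15);
translate([575, 223, 0]) cylinder(h = 397, r = 15);
translate([290, 520, 0]) cylinder(h = 397, r = 15);
translate([575, 520, 0]) cylinder(h = 397, r = 15);


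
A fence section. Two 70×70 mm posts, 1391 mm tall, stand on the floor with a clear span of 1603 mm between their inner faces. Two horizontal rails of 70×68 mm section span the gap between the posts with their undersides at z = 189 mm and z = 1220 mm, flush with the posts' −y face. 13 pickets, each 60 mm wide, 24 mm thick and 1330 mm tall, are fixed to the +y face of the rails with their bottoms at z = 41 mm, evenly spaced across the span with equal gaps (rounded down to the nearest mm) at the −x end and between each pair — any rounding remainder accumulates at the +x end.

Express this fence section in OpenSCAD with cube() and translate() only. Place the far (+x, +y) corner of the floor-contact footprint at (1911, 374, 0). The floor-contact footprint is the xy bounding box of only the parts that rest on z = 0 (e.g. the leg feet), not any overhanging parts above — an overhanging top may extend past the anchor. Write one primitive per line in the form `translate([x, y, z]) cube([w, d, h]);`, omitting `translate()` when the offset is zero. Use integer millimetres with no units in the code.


translate([168, 304, 0]) cube([70, 70, 1391]);
translate([1841, 304, 0]) cube([70, 70, 1391]);
translate([238, 304, 189]) cube([1603, 70, 68]);
translate([238, 304, 1220]) cube([1603, 70, 68]);
translate([296, 374, 41]) cube([60, 24, 1330]);
translate([414, 374, 41]) cube([60, 24, 1330]);
translate([532, 374, 41]) cube([60, 24, 1330]);
translate([650, 374, 41]) cube([60, 24, 1330]);
translate([768, 374, 41]) cube([60, 24, 1330]);
translate([886, 374, 41]) cube([60, 24, 1330]);
translate([1004, 374, 41]) cube([60, 24, 1330]);
translate([1122, 374, 41]) cube([60, 24, 1330]);
translate([1240, 374, 41]) cube([60, 24, 1330]);
translate([1358, 374, 41]) cube([60, 24, 1330]);
translate([1476, 374, 41]) cube([60, 24, 1330]);
translate([1594, 374, 41]) cube([60, 24, 1330]);
translate([1712, 374, 41]) cube([60, 24, 1330]);


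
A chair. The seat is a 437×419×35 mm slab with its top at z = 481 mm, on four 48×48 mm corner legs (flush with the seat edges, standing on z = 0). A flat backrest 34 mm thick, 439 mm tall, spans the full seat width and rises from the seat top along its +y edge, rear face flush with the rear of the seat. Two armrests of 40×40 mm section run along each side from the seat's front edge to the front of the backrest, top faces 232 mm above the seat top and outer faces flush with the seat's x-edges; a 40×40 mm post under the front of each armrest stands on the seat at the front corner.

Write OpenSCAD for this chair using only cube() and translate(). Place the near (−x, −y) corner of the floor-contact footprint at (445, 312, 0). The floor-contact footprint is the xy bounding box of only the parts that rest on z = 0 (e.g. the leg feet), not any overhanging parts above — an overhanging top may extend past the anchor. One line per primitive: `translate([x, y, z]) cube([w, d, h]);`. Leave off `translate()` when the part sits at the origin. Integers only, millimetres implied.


translate([445, 312, 446]) cube([437, 419, 35]);
translate([445, 312, 0]) cube([48, 48, 446]);
translate([834, 312, 0]) cube([48, 48, 446]);
translate([445, 683, 0]) cube([48, 48, 446]);
translate([834, 683, 0]) cube([48, 48, 446]);
translate([445, 697, 481]) cube([437, 34, 439]);
translate([445, 312, 673]) cube([40, 385, 40]);
translate([842, 312, 673]) cube([40, 385, 40]);
translate([445, 312, 481]) cube([40, 40, 192]);
translate([842, 312, 481]) cube([40, 40, 192]);


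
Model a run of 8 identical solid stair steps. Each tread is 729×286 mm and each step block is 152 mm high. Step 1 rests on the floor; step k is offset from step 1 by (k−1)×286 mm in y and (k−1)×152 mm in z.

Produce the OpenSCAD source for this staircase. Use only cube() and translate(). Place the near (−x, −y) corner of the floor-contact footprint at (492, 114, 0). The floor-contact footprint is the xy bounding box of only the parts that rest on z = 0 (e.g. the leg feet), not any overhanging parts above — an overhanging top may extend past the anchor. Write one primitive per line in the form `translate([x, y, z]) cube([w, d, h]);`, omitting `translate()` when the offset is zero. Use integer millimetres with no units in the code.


translate([492, 114, 0]) cube([729, 286, 152]);
translate([492, 400, 152]) cube([729, 286, 152]);
translate([492, 686, 304]) cube([729, 286, 152]);
translate([492, 972, 456]) cube([729, 286, 152]);
translate([492, 1258, 608]) cube([729, 286, 152]);
translate([492, 1544, 760]) cube([729, 286, 152]);
translate([492, 1830, 912]) cube([729, 286, 152]);
translate([492, 2116, 1064]) cube([729, 286, 152]);


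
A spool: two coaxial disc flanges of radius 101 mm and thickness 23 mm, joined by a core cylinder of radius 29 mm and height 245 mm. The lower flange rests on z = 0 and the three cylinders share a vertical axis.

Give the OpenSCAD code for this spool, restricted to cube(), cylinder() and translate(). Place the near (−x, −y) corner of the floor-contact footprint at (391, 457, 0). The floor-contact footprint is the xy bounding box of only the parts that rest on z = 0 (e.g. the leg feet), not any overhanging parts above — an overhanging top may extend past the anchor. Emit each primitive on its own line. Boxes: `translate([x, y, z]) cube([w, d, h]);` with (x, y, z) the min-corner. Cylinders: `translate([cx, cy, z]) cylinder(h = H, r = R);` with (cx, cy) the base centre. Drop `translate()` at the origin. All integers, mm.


translate([492, 558, 0]) cylinder(h = 23, r = 101);
translate([492, 558, 23]) cylinder(h = 245, r = 29);
translate([492, 558, 268]) cylinder(h = 23, r = 101);


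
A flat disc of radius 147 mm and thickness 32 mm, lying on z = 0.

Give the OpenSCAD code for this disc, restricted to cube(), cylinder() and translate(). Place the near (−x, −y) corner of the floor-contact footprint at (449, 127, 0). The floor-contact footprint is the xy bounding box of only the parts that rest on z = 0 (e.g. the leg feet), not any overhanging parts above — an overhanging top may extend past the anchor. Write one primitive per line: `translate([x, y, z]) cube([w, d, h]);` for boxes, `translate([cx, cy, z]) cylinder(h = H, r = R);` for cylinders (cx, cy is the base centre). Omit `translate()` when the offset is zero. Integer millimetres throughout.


translate([596, 274, 0]) cylinder(h = 32, r = 147);


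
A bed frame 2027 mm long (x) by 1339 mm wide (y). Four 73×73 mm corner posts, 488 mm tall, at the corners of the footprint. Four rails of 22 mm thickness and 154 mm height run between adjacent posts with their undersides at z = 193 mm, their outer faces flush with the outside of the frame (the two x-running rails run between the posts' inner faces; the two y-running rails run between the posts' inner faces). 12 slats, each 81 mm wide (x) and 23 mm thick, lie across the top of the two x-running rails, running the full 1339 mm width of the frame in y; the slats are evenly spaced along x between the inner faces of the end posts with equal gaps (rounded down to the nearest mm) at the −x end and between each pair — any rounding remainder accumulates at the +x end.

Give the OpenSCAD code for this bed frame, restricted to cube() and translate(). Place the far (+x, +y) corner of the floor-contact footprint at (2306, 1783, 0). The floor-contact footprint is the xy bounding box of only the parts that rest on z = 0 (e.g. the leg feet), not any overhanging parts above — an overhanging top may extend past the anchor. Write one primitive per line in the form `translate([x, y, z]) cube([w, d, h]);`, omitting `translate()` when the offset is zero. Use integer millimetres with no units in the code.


// slat z = rail_z + rail_h = 193 + 154 = 347
// slat gap = ⌊(1881 − 12·81) / 13⌋ = 69
translate([279, 444, 0]) cube([73, 73, 488]);
translate([279, 1710, 0]) cube([73, 73, 488]);
translate([2233, 444, 0]) cube([73, 73, 488]);
translate([2233, 1710, 0]) cube([73, 73, 488]);
translate([352, 444, 193]) cube([1881, 22, 154]);
translate([352, 1761, 193]) cube([1881, 22, 154]);
translate([279, 517, 193]) cube([22, 1193, 154]);
translate([2284, 517, 193]) cube([22, 1193, 154]);
translate([421, 444, 347]) cube([81, 1339, 23]);
translate([571, 444, 347]) cube([81, 1339, 23]);
translate([721, 444, 347]) cube([81, 1339, 23]);
translate([871, 444, 347]) cube([81, 1339, 23]);
translate([1021, 444, 347]) cube([81, 1339, 23]);
translate([1171, 444, 347]) cube([81, 1339, 23]);
translate([1321, 444, 347]) cube([81, 1339, 23]);
translate([1471, 444, 347]) cube([81, 1339, 23]);
translate([1621, 444, 347]) cube([81, 1339, 23]);
translate([1771, 444, 347]) cube([81, 1339, 23]);
translate([1921, 444, 347]) cube([81, 1339, 23]);
translate([2071, 444, 347]) cube([81, 1339, 23]);
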